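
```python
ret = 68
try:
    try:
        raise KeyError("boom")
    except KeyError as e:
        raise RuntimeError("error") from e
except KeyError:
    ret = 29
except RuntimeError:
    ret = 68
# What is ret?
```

Step-by-step execution trace:
1. Inner try raises KeyError; inner `except KeyError as e` catches it.
2. `raise RuntimeError(...) from e` raises RuntimeError (KeyError is attached as __cause__, but only RuntimeError is active).
3. Outer `except KeyError` does not match RuntimeError; skipped.
4. Outer `except RuntimeError` matches → ret = 68.
Result: 68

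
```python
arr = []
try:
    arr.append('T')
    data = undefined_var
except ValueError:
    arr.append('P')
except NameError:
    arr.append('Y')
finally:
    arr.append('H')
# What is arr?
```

Step-by-step execution trace:
1. try: `arr.append('T')` → arr = ['T'].
2. `data = undefined_var` raises NameError.
3. `except ValueError` does not match NameError; skipped.
4. `except NameError` matches → `arr.append('Y')` → arr = ['T', 'Y'].
5. finally always runs: `arr.append('H')` → arr = ['T', 'Y', 'H'].
Result: ['T', 'Y', 'H']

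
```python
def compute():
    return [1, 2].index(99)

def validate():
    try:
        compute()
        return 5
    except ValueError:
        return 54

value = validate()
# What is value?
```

Step-by-step execution trace:
1. `validate()` calls `compute()`.
2. `compute()` evaluates `[1, 2].index(99)`, which raises ValueError; it propagates to the caller.
3. `return 5` is not reached.
4. `except ValueError` in validate matches → returns 54.
5. value = 54.
Result: 54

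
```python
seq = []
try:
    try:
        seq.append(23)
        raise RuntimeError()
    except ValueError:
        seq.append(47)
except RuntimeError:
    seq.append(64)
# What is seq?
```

Step-by-step execution trace:
1. Inner try: `seq.append(23)` → seq = [23].
2. `raise RuntimeError()` raises RuntimeError.
3. Inner `except ValueError` does not match RuntimeError; exception propagates to outer try.
4. Outer `except RuntimeError` matches → `seq.append(64)` → seq = [23, 64].
Result: [23, 64]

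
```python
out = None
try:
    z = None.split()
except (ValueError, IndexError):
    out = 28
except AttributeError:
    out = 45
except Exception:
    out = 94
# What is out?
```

Step-by-step execution trace:
1. `z = None.split()` raises AttributeError.
2. `except (ValueError, IndexError)` does not match AttributeError; skipped.
3. `except AttributeError` matches (exact type match) → out = 45.
4. `except Exception` is not reached.
Result: 45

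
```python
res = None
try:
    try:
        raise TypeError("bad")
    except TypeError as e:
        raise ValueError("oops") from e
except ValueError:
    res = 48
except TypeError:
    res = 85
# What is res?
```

Step-by-step execution trace:
1. Inner try raises TypeError; inner `except TypeError as e` catches it.
2. `raise ValueError(...) from e` raises ValueError (TypeError is attached as __cause__, but only ValueError is active).
3. Outer `except ValueError` matches → res = 48.
4. `except TypeError` is not reached.
Result: 48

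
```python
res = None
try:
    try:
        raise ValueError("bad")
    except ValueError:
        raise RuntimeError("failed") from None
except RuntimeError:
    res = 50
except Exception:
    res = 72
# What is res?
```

Step-by-step execution trace:
1. Inner try raises ValueError; inner `except ValueError` catches it.
2. `raise RuntimeError(...) from None` raises RuntimeError (from None suppresses __context__, but the active exception is still RuntimeError).
3. Outer `except RuntimeError` matches → res = 50.
4. `except Exception` is not reached.
Result: 50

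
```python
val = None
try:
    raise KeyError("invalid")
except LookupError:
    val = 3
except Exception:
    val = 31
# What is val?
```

Step-by-step execution trace:
1. `raise KeyError(...)` raises KeyError.
2. `except LookupError` matches (KeyError is a subclass of LookupError) → val = 3.
3. `except Exception` is not reached.
Result: 3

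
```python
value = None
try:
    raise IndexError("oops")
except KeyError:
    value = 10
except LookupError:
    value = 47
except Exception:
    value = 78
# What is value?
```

Step-by-step execution trace:
1. `raise IndexError(...)` raises IndexError.
2. `except KeyError` does not match (IndexError is not a subclass of KeyError); skipped.
3. `except LookupError` matches (IndexError is a subclass of LookupError) → value = 47.
4. `except Exception` is not reached.
Result: 47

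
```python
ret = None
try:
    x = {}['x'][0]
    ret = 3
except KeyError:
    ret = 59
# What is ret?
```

Step-by-step execution trace:
1. `x = {}['x'][0]` raises KeyError.
2. `ret = 3` is not reached.
3. `except KeyError` matches → ret = 59.
Result: 59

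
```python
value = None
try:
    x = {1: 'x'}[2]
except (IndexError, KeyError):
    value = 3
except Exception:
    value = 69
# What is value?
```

Step-by-step execution trace:
1. `x = {1: 'x'}[2]` raises KeyError.
2. `except (IndexError, KeyError)` matches (KeyError is in the tuple) → value = 3.
3. `except Exception` is not reached.
Result: 3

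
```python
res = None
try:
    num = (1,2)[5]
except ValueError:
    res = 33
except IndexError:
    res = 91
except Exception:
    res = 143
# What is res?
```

Step-by-step execution trace:
1. `num = (1,2)[5]` raises IndexError.
2. `except ValueError` does not match IndexError; skipped.
3. `except IndexError` matches → res = 91.
4. Remaining except clauses are skipped.
Result: 91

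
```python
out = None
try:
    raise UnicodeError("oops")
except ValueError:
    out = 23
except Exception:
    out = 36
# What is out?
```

Step-by-step execution trace:
1. `raise UnicodeError(...)` raises UnicodeError.
2. `except ValueError` matches (UnicodeError is a subclass of ValueError) → out = 23.
3. `except Exception` is not reached.
Result: 23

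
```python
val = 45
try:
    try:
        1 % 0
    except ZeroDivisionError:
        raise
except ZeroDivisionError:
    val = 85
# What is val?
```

Step-by-step execution trace:
1. Inner try: `1 % 0` raises ZeroDivisionError.
2. Inner `except ZeroDivisionError` matches; bare `raise` re-raises the same ZeroDivisionError.
3. Outer `except ZeroDivisionError` matches → val = 85.
Result: 85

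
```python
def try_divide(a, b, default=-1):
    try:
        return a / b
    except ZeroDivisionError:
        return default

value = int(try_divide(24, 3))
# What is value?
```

Step-by-step execution trace:
1. `try_divide(24, 3)` enters try: `return 24 / 3` → returns 8.0. No exception raised.
2. `except ZeroDivisionError` is skipped.
3. `int(8.0)` → 8 → value = 8.
Result: 8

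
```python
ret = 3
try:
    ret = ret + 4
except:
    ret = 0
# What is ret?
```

Step-by-step execution trace:
1. ret starts at 3.
2. try: `ret = ret + 4` → ret = 7. No exception raised.
3. `except` is skipped.
Result: 7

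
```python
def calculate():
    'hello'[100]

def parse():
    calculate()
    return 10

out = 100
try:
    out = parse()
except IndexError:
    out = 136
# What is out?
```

Step-by-step execution trace:
1. out starts at 100.
2. try: `parse()` calls `calculate()`.
3. `calculate()` evaluates `'hello'[100]`, which raises IndexError; it propagates through parse (uncaught).
4. `return 10` in parse is not reached; the assignment to out does not complete.
5. `except IndexError` matches → out = 136.
Result: 136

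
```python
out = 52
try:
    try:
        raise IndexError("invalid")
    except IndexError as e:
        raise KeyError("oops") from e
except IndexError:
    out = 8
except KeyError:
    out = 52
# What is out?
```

Step-by-step execution trace:
1. Inner try raises IndexError; inner `except IndexError as e` catches it.
2. `raise KeyError(...) from e` raises KeyError (IndexError is attached as __cause__, but only KeyError is active).
3. Outer `except IndexError` does not match KeyError; skipped.
4. Outer `except KeyError` matches → out = 52.
Result: 52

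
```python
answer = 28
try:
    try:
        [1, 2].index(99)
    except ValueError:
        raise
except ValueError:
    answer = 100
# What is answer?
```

Step-by-step execution trace:
1. Inner try: `[1, 2].index(99)` raises ValueError.
2. Inner `except ValueError` matches; bare `raise` re-raises the same ValueError.
3. Outer `except ValueError` matches → answer = 100.
Result: 100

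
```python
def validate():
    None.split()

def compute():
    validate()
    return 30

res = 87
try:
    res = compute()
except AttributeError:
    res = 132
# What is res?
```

Step-by-step execution trace:
1. res starts at 87.
2. try: `compute()` calls `validate()`.
3. `validate()` evaluates `None.split()`, which raises AttributeError; it propagates through compute (uncaught).
4. `return 30` in compute is not reached; the assignment to res does not complete.
5. `except AttributeError` matches → res = 132.
Result: 132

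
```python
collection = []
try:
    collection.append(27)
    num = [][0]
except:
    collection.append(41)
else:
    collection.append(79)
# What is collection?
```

Step-by-step execution trace:
1. try: `collection.append(27)` → collection = [27].
2. `num = [][0]` raises IndexError.
3. bare `except` matches → `collection.append(41)` → collection = [27, 41].
4. `else` is skipped (an exception was raised).
Result: [27, 41]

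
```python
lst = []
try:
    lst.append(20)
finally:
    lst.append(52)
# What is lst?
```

Step-by-step execution trace:
1. try: `lst.append(20)` → lst = [20].
2. The try body completes without raising.
3. finally always runs: `lst.append(52)` → lst = [20, 52].
Result: [20, 52]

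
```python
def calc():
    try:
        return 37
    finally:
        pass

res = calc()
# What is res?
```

Step-by-step execution trace:
1. `calc()` enters try: `return 37` sets pending return value 37.
2. Before returning, `finally: pass` runs (no effect).
3. calc() returns 37 → res = 37.
Result: 37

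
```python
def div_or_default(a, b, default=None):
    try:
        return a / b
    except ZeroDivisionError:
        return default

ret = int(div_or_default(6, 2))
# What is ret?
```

Step-by-step execution trace:
1. `div_or_default(6, 2)` enters try: `return 6 / 2` → returns 3.0. No exception raised.
2. `except ZeroDivisionError` is skipped.
3. `int(3.0)` → 3 → ret = 3.
Result: 3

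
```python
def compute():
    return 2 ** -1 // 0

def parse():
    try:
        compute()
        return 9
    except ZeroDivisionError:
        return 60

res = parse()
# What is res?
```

Step-by-step execution trace:
1. `parse()` calls `compute()`.
2. `compute()` evaluates `2 ** -1 // 0`, which raises ZeroDivisionError; it propagates to the caller.
3. `return 9` is not reached.
4. `except ZeroDivisionError` in parse matches → returns 60.
5. res = 60.
Result: 60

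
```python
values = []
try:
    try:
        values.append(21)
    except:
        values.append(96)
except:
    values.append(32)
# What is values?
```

Step-by-step execution trace:
1. Inner try: `values.append(21)` → values = [21]. No exception raised.
2. Inner `except` is skipped.
3. Inner try completes normally; outer `except` is skipped.
Result: [21]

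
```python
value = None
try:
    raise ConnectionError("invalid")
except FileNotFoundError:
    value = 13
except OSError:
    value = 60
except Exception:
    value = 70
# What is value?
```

Step-by-step execution trace:
1. `raise ConnectionError(...)` raises ConnectionError.
2. `except FileNotFoundError` does not match (ConnectionError is not a subclass of FileNotFoundError); skipped.
3. `except OSError` matches (ConnectionError is a subclass of OSError) → value = 60.
4. `except Exception` is not reached.
Result: 60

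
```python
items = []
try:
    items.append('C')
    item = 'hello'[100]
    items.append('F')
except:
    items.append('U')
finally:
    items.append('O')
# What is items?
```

Step-by-step execution trace:
1. try: `items.append('C')` → items = ['C'].
2. `item = 'hello'[100]` raises IndexError; `items.append('F')` is not reached.
3. bare `except` matches → `items.append('U')` → items = ['C', 'U'].
4. finally always runs: `items.append('O')` → items = ['C', 'U', 'O'].
Result: ['C', 'U', 'O']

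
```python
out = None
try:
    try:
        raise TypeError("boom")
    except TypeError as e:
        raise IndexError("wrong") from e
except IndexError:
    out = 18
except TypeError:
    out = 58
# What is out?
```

Step-by-step execution trace:
1. Inner try raises TypeError; inner `except TypeError as e` catches it.
2. `raise IndexError(...) from e` raises IndexError (TypeError is attached as __cause__, but only IndexError is active).
3. Outer `except IndexError` matches → out = 18.
4. `except TypeError` is not reached.
Result: 18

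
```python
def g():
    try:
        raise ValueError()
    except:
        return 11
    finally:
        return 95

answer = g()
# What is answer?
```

Step-by-step execution trace:
1. `g()` enters try: `raise ValueError()` raises ValueError.
2. bare `except` matches → `return 11` sets pending return value 11.
3. Before returning, `finally: return 95` runs and overrides the pending return.
4. g() returns 95 → answer = 95.
Result: 95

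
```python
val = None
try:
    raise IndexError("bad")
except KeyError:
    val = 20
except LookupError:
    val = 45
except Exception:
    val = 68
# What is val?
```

Step-by-step execution trace:
1. `raise IndexError(...)` raises IndexError.
2. `except KeyError` does not match (IndexError is not a subclass of KeyError); skipped.
3. `except LookupError` matches (IndexError is a subclass of LookupError) → val = 45.
4. `except Exception` is not reached.
Result: 45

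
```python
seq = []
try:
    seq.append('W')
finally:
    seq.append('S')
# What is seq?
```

Step-by-step execution trace:
1. try: `seq.append('W')` → seq = ['W'].
2. The try body completes without raising.
3. finally always runs: `seq.append('S')` → seq = ['W', 'S'].
Result: ['W', 'S']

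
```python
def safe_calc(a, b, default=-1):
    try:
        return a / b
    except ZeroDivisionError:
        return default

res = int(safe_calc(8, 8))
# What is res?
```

Step-by-step execution trace:
1. `safe_calc(8, 8)` enters try: `return 8 / 8` → returns 1.0. No exception raised.
2. `except ZeroDivisionError` is skipped.
3. `int(1.0)` → 1 → res = 1.
Result: 1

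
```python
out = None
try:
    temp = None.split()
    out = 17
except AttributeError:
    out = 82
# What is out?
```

Step-by-step execution trace:
1. `temp = None.split()` raises AttributeError.
2. `out = 17` is not reached.
3. `except AttributeError` matches → out = 82.
Result: 82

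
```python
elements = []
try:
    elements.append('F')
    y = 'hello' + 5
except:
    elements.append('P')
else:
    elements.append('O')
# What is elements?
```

Step-by-step execution trace:
1. try: `elements.append('F')` → elements = ['F'].
2. `y = 'hello' + 5` raises TypeError.
3. bare `except` matches → `elements.append('P')` → elements = ['F', 'P'].
4. `else` is skipped (an exception was raised).
Result: ['F', 'P']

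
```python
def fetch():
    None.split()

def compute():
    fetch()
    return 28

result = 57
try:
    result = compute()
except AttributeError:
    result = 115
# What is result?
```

Step-by-step execution trace:
1. result starts at 57.
2. try: `compute()` calls `fetch()`.
3. `fetch()` evaluates `None.split()`, which raises AttributeError; it propagates through compute (uncaught).
4. `return 28` in compute is not reached; the assignment to result does not complete.
5. `except AttributeError` matches → result = 115.
Result: 115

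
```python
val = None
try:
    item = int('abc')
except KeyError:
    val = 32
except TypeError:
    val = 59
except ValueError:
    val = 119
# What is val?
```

Step-by-step execution trace:
1. `item = int('abc')` raises ValueError.
2. `except KeyError` does not match ValueError; skipped.
3. `except TypeError` does not match ValueError; skipped.
4. `except ValueError` matches → val = 119.
Result: 119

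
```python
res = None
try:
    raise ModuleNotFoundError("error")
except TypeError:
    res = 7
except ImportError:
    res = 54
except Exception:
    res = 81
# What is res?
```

Step-by-step execution trace:
1. `raise ModuleNotFoundError(...)` raises ModuleNotFoundError.
2. `except TypeError` does not match (ModuleNotFoundError is not a subclass of TypeError); skipped.
3. `except ImportError` matches (ModuleNotFoundError is a subclass of ImportError) → res = 54.
4. `except Exception` is not reached.
Result: 54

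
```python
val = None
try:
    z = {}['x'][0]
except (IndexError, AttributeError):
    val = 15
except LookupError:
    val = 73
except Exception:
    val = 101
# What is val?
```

Step-by-step execution trace:
1. `z = {}['x'][0]` raises KeyError.
2. `except (IndexError, AttributeError)` does not match KeyError; skipped.
3. `except LookupError` matches (KeyError is a subclass of LookupError) → val = 73.
4. `except Exception` is not reached.
Result: 73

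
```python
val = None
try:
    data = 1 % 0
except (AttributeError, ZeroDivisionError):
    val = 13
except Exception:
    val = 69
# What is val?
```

Step-by-step execution trace:
1. `data = 1 % 0` raises ZeroDivisionError.
2. `except (AttributeError, ZeroDivisionError)` matches (ZeroDivisionError is in the tuple) → val = 13.
3. `except Exception` is not reached.
Result: 13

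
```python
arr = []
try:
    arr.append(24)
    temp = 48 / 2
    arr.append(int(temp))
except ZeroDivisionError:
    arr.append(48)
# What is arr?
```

Step-by-step execution trace:
1. try: `arr.append(24)` → arr = [24].
2. `temp = 48 / 2` → temp = 24.0. No exception raised.
3. `arr.append(int(temp))` → arr = [24, 24].
4. `except ZeroDivisionError` is skipped (no exception was raised).
Result: [24, 24]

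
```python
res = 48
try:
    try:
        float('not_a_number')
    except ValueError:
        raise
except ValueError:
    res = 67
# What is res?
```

Step-by-step execution trace:
1. Inner try: `float('not_a_number')` raises ValueError.
2. Inner `except ValueError` matches; bare `raise` re-raises the same ValueError.
3. Outer `except ValueError` matches → res = 67.
Result: 67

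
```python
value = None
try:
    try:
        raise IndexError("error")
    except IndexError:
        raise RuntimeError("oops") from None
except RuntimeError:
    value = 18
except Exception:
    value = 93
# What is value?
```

Step-by-step execution trace:
1. Inner try raises IndexError; inner `except IndexError` catches it.
2. `raise RuntimeError(...) from None` raises RuntimeError (from None suppresses __context__, but the active exception is still RuntimeError).
3. Outer `except RuntimeError` matches → value = 18.
4. `except Exception` is not reached.
Result: 18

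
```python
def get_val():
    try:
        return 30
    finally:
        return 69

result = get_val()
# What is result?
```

Step-by-step execution trace:
1. `get_val()` enters try: `return 30` sets pending return value 30.
2. Before returning, `finally: return 69` runs and overrides the pending return.
3. get_val() returns 69 → result = 69.
Result: 69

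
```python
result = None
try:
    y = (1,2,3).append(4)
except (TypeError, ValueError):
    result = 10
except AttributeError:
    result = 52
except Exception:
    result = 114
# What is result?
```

Step-by-step execution trace:
1. `y = (1,2,3).append(4)` raises AttributeError.
2. `except (TypeError, ValueError)` does not match AttributeError; skipped.
3. `except AttributeError` matches (exact type match) → result = 52.
4. `except Exception` is not reached.
Result: 52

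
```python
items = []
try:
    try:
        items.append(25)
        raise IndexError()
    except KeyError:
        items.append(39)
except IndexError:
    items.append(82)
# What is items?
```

Step-by-step execution trace:
1. Inner try: `items.append(25)` → items = [25].
2. `raise IndexError()` raises IndexError.
3. Inner `except KeyError` does not match IndexError; exception propagates to outer try.
4. Outer `except IndexError` matches → `items.append(82)` → items = [25, 82].
Result: [25, 82]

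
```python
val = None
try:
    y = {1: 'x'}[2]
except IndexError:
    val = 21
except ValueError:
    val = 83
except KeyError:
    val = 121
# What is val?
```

Step-by-step execution trace:
1. `y = {1: 'x'}[2]` raises KeyError.
2. `except IndexError` does not match KeyError; skipped.
3. `except ValueError` does not match KeyError; skipped.
4. `except KeyError` matches → val = 121.
Result: 121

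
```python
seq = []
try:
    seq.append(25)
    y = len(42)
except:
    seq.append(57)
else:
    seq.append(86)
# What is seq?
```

Step-by-step execution trace:
1. try: `seq.append(25)` → seq = [25].
2. `y = len(42)` raises TypeError.
3. bare `except` matches → `seq.append(57)` → seq = [25, 57].
4. `else` is skipped (an exception was raised).
Result: [25, 57]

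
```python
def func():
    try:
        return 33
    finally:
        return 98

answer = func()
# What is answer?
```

Step-by-step execution trace:
1. `func()` enters try: `return 33` sets pending return value 33.
2. Before returning, `finally: return 98` runs and overrides the pending return.
3. func() returns 98 → answer = 98.
Result: 98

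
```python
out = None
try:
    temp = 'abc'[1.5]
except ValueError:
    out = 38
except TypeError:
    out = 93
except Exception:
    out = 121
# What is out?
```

Step-by-step execution trace:
1. `temp = 'abc'[1.5]` raises TypeError.
2. `except ValueError` does not match TypeError; skipped.
3. `except TypeError` matches → out = 93.
4. Remaining except clauses are skipped.
Result: 93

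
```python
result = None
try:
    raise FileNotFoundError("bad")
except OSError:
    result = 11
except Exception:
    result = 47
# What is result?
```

Step-by-step execution trace:
1. `raise FileNotFoundError(...)` raises FileNotFoundError.
2. `except OSError` matches (FileNotFoundError is a subclass of OSError) → result = 11.
3. `except Exception` is not reached.
Result: 11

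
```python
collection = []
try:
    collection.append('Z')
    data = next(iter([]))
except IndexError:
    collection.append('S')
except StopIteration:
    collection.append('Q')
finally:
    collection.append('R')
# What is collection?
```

Step-by-step execution trace:
1. try: `collection.append('Z')` → collection = ['Z'].
2. `data = next(iter([]))` raises StopIteration.
3. `except IndexError` does not match StopIteration; skipped.
4. `except StopIteration` matches → `collection.append('Q')` → collection = ['Z', 'Q'].
5. finally always runs: `collection.append('R')` → collection = ['Z', 'Q', 'R'].
Result: ['Z', 'Q', 'R']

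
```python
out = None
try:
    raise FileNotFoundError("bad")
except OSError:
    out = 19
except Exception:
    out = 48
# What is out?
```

Step-by-step execution trace:
1. `raise FileNotFoundError(...)` raises FileNotFoundError.
2. `except OSError` matches (FileNotFoundError is a subclass of OSError) → out = 19.
3. `except Exception` is not reached.
Result: 19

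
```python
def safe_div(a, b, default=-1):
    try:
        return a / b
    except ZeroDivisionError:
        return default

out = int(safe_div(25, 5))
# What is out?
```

Step-by-step execution trace:
1. `safe_div(25, 5)` enters try: `return 25 / 5` → returns 5.0. No exception raised.
2. `except ZeroDivisionError` is skipped.
3. `int(5.0)` → 5 → out = 5.
Result: 5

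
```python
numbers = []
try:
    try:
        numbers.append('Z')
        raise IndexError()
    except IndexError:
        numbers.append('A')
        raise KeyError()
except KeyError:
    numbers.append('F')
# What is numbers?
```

Step-by-step execution trace:
1. Inner try: `numbers.append('Z')` → numbers = ['Z'].
2. `raise IndexError()` raises IndexError.
3. Inner `except IndexError` matches → `numbers.append('A')` → numbers = ['Z', 'A'].
4. `raise KeyError()` raises KeyError; propagates to outer try.
5. Outer `except KeyError` matches → `numbers.append('F')` → numbers = ['Z', 'A', 'F'].
Result: ['Z', 'A', 'F']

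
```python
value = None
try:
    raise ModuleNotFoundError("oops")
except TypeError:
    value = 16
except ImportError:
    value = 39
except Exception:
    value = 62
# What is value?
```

Step-by-step execution trace:
1. `raise ModuleNotFoundError(...)` raises ModuleNotFoundError.
2. `except TypeError` does not match (ModuleNotFoundError is not a subclass of TypeError); skipped.
3. `except ImportError` matches (ModuleNotFoundError is a subclass of ImportError) → value = 39.
4. `except Exception` is not reached.
Result: 39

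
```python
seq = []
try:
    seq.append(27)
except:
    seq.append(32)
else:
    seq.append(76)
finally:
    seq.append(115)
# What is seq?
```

Step-by-step execution trace:
1. try: `seq.append(27)` → seq = [27]. No exception raised.
2. `except` is skipped.
3. `else` runs: `seq.append(76)` → seq = [27, 76].
4. `finally` always runs: `seq.append(115)` → seq = [27, 76, 115].
Result: [27, 76, 115]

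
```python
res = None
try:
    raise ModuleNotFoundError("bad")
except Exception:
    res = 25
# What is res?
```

Step-by-step execution trace:
1. `raise ModuleNotFoundError(...)` raises ModuleNotFoundError.
2. `except Exception` matches (ModuleNotFoundError is a subclass of Exception) → res = 25.
Result: 25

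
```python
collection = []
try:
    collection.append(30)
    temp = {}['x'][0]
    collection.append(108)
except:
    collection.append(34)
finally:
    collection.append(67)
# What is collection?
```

Step-by-step execution trace:
1. try: `collection.append(30)` → collection = [30].
2. `temp = {}['x'][0]` raises KeyError; `collection.append(108)` is not reached.
3. bare `except` matches → `collection.append(34)` → collection = [30, 34].
4. finally always runs: `collection.append(67)` → collection = [30, 34, 67].
Result: [30, 34, 67]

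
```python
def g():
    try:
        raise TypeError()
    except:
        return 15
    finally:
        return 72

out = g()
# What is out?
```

Step-by-step execution trace:
1. `g()` enters try: `raise TypeError()` raises TypeError.
2. bare `except` matches → `return 15` sets pending return value 15.
3. Before returning, `finally: return 72` runs and overrides the pending return.
4. g() returns 72 → out = 72.
Result: 72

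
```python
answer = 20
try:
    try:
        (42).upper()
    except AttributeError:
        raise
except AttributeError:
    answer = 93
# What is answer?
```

Step-by-step execution trace:
1. Inner try: `(42).upper()` raises AttributeError.
2. Inner `except AttributeError` matches; bare `raise` re-raises the same AttributeError.
3. Outer `except AttributeError` matches → answer = 93.
Result: 93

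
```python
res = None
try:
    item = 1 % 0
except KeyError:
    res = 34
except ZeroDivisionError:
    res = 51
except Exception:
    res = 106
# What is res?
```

Step-by-step execution trace:
1. `item = 1 % 0` raises ZeroDivisionError.
2. `except KeyError` does not match ZeroDivisionError; skipped.
3. `except ZeroDivisionError` matches → res = 51.
4. Remaining except clauses are skipped.
Result: 51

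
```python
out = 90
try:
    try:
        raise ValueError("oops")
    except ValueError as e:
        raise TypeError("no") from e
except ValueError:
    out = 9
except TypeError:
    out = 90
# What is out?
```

Step-by-step execution trace:
1. Inner try raises ValueError; inner `except ValueError as e` catches it.
2. `raise TypeError(...) from e` raises TypeError (ValueError is attached as __cause__, but only TypeError is active).
3. Outer `except ValueError` does not match TypeError; skipped.
4. Outer `except TypeError` matches → out = 90.
Result: 90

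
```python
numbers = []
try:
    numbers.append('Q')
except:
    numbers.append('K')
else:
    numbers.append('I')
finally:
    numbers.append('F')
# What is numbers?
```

Step-by-step execution trace:
1. try: `numbers.append('Q')` → numbers = ['Q']. No exception raised.
2. `except` is skipped.
3. `else` runs: `numbers.append('I')` → numbers = ['Q', 'I'].
4. `finally` always runs: `numbers.append('F')` → numbers = ['Q', 'I', 'F'].
Result: ['Q', 'I', 'F']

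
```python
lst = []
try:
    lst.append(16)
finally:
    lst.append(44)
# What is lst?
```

Step-by-step execution trace:
1. try: `lst.append(16)` → lst = [16].
2. The try body completes without raising.
3. finally always runs: `lst.append(44)` → lst = [16, 44].
Result: [16, 44]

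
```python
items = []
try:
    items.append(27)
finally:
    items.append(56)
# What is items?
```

Step-by-step execution trace:
1. try: `items.append(27)` → items = [27].
2. The try body completes without raising.
3. finally always runs: `items.append(56)` → items = [27, 56].
Result: [27, 56]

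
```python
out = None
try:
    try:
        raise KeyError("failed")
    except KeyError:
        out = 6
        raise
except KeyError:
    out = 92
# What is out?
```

Step-by-step execution trace:
1. Inner try: `raise KeyError("failed")` raises KeyError.
2. Inner `except KeyError` matches → out = 6.
3. bare `raise` re-raises the same KeyError.
4. Outer `except KeyError` matches → out = 92.
Result: 92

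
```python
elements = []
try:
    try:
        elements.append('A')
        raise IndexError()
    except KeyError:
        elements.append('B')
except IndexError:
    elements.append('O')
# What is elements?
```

Step-by-step execution trace:
1. Inner try: `elements.append('A')` → elements = ['A'].
2. `raise IndexError()` raises IndexError.
3. Inner `except KeyError` does not match IndexError; exception propagates to outer try.
4. Outer `except IndexError` matches → `elements.append('O')` → elements = ['A', 'O'].
Result: ['A', 'O']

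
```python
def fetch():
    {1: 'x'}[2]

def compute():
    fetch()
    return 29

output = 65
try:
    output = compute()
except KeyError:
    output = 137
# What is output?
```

Step-by-step execution trace:
1. output starts at 65.
2. try: `compute()` calls `fetch()`.
3. `fetch()` evaluates `{1: 'x'}[2]`, which raises KeyError; it propagates through compute (uncaught).
4. `return 29` in compute is not reached; the assignment to output does not complete.
5. `except KeyError` matches → output = 137.
Result: 137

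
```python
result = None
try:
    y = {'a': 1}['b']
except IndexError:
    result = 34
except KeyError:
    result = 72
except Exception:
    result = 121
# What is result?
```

Step-by-step execution trace:
1. `y = {'a': 1}['b']` raises KeyError.
2. `except IndexError` does not match KeyError; skipped.
3. `except KeyError` matches → result = 72.
4. Remaining except clauses are skipped.
Result: 72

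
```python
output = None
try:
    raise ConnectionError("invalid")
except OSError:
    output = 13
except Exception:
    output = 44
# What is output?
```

Step-by-step execution trace:
1. `raise ConnectionError(...)` raises ConnectionError.
2. `except OSError` matches (ConnectionError is a subclass of OSError) → output = 13.
3. `except Exception` is not reached.
Result: 13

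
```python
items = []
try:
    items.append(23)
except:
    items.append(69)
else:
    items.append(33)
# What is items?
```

Step-by-step execution trace:
1. try: `items.append(23)` → items = [23]. No exception raised.
2. `except` is skipped.
3. `else` runs (try completed without exception): `items.append(33)` → items = [23, 33].
Result: [23, 33]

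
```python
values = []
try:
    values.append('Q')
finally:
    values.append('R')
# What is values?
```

Step-by-step execution trace:
1. try: `values.append('Q')` → values = ['Q'].
2. The try body completes without raising.
3. finally always runs: `values.append('R')` → values = ['Q', 'R'].
Result: ['Q', 'R']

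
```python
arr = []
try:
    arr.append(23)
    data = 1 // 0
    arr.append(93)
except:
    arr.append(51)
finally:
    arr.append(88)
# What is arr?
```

Step-by-step execution trace:
1. try: `arr.append(23)` → arr = [23].
2. `data = 1 // 0` raises ZeroDivisionError; `arr.append(93)` is not reached.
3. bare `except` matches → `arr.append(51)` → arr = [23, 51].
4. finally always runs: `arr.append(88)` → arr = [23, 51, 88].
Result: [23, 51, 88]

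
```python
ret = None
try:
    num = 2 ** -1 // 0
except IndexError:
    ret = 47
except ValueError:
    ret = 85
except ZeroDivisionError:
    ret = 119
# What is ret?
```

Step-by-step execution trace:
1. `num = 2 ** -1 // 0` raises ZeroDivisionError.
2. `except IndexError` does not match ZeroDivisionError; skipped.
3. `except ValueError` does not match ZeroDivisionError; skipped.
4. `except ZeroDivisionError` matches → ret = 119.
Result: 119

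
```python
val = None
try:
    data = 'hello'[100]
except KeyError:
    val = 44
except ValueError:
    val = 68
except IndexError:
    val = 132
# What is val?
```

Step-by-step execution trace:
1. `data = 'hello'[100]` raises IndexError.
2. `except KeyError` does not match IndexError; skipped.
3. `except ValueError` does not match IndexError; skipped.
4. `except IndexError` matches → val = 132.
Result: 132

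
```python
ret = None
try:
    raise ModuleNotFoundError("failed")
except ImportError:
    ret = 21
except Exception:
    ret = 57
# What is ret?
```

Step-by-step execution trace:
1. `raise ModuleNotFoundError(...)` raises ModuleNotFoundError.
2. `except ImportError` matches (ModuleNotFoundError is a subclass of ImportError) → ret = 21.
3. `except Exception` is not reached.
Result: 21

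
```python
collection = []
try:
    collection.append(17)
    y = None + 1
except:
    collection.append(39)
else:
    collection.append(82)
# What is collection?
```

Step-by-step execution trace:
1. try: `collection.append(17)` → collection = [17].
2. `y = None + 1` raises TypeError.
3. bare `except` matches → `collection.append(39)` → collection = [17, 39].
4. `else` is skipped (an exception was raised).
Result: [17, 39]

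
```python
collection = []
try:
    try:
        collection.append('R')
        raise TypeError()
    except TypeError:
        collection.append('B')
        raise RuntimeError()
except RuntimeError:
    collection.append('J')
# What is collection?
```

Step-by-step execution trace:
1. Inner try: `collection.append('R')` → collection = ['R'].
2. `raise TypeError()` raises TypeError.
3. Inner `except TypeError` matches → `collection.append('B')` → collection = ['R', 'B'].
4. `raise RuntimeError()` raises RuntimeError; propagates to outer try.
5. Outer `except RuntimeError` matches → `collection.append('J')` → collection = ['R', 'B', 'J'].
Result: ['R', 'B', 'J']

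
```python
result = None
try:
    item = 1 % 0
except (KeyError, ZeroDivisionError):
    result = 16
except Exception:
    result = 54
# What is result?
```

Step-by-step execution trace:
1. `item = 1 % 0` raises ZeroDivisionError.
2. `except (KeyError, ZeroDivisionError)` matches (ZeroDivisionError is in the tuple) → result = 16.
3. `except Exception` is not reached.
Result: 16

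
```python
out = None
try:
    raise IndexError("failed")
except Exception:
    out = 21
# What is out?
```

Step-by-step execution trace:
1. `raise IndexError(...)` raises IndexError.
2. `except Exception` matches (IndexError is a subclass of Exception) → out = 21.
Result: 21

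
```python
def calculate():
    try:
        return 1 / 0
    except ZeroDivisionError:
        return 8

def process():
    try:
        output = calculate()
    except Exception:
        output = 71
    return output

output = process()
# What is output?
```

Step-by-step execution trace:
1. `process()` calls `calculate()`.
2. In calculate: `1 / 0` raises ZeroDivisionError; `except ZeroDivisionError` catches it → returns 8.
3. In process: `output = calculate()` → output = 8. No exception reaches process.
4. `except Exception` is skipped; process returns 8.
5. output = 8.
Result: 8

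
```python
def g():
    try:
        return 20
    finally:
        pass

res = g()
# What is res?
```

Step-by-step execution trace:
1. `g()` enters try: `return 20` sets pending return value 20.
2. Before returning, `finally: pass` runs (no effect).
3. g() returns 20 → res = 20.
Result: 20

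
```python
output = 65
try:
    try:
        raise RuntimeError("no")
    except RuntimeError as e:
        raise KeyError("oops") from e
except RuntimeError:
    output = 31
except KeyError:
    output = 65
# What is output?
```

Step-by-step execution trace:
1. Inner try raises RuntimeError; inner `except RuntimeError as e` catches it.
2. `raise KeyError(...) from e` raises KeyError (RuntimeError is attached as __cause__, but only KeyError is active).
3. Outer `except RuntimeError` does not match KeyError; skipped.
4. Outer `except KeyError` matches → output = 65.
Result: 65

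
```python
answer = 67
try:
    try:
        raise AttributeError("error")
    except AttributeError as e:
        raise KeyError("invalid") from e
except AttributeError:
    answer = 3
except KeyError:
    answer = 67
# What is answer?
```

Step-by-step execution trace:
1. Inner try raises AttributeError; inner `except AttributeError as e` catches it.
2. `raise KeyError(...) from e` raises KeyError (AttributeError is attached as __cause__, but only KeyError is active).
3. Outer `except AttributeError` does not match KeyError; skipped.
4. Outer `except KeyError` matches → answer = 67.
Result: 67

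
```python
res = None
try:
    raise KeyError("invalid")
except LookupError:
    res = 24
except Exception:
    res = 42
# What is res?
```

Step-by-step execution trace:
1. `raise KeyError(...)` raises KeyError.
2. `except LookupError` matches (KeyError is a subclass of LookupError) → res = 24.
3. `except Exception` is not reached.
Result: 24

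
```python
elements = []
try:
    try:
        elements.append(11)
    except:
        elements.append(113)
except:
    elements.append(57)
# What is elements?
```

Step-by-step execution trace:
1. Inner try: `elements.append(11)` → elements = [11]. No exception raised.
2. Inner `except` is skipped.
3. Inner try completes normally; outer `except` is skipped.
Result: [11]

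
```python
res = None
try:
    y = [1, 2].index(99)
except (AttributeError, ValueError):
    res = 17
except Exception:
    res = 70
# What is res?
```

Step-by-step execution trace:
1. `y = [1, 2].index(99)` raises ValueError.
2. `except (AttributeError, ValueError)` matches (ValueError is in the tuple) → res = 17.
3. `except Exception` is not reached.
Result: 17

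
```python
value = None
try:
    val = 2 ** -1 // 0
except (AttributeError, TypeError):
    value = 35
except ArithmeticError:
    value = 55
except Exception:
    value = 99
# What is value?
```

Step-by-step execution trace:
1. `val = 2 ** -1 // 0` raises ZeroDivisionError.
2. `except (AttributeError, TypeError)` does not match ZeroDivisionError; skipped.
3. `except ArithmeticError` matches (ZeroDivisionError is a subclass of ArithmeticError) → value = 55.
4. `except Exception` is not reached.
Result: 55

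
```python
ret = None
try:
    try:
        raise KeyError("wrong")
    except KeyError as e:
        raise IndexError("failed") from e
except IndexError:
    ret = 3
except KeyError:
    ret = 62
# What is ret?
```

Step-by-step execution trace:
1. Inner try raises KeyError; inner `except KeyError as e` catches it.
2. `raise IndexError(...) from e` raises IndexError (KeyError is attached as __cause__, but only IndexError is active).
3. Outer `except IndexError` matches → ret = 3.
4. `except KeyError` is not reached.
Result: 3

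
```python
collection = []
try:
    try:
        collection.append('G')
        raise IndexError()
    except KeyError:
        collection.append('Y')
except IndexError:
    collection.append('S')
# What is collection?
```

Step-by-step execution trace:
1. Inner try: `collection.append('G')` → collection = ['G'].
2. `raise IndexError()` raises IndexError.
3. Inner `except KeyError` does not match IndexError; exception propagates to outer try.
4. Outer `except IndexError` matches → `collection.append('S')` → collection = ['G', 'S'].
Result: ['G', 'S']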